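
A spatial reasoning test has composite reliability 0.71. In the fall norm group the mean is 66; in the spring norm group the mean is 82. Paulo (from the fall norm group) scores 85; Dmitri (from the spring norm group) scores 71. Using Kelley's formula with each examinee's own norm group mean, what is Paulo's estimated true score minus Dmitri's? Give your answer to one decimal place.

T̂_Paulo = 0.71(85) + 0.29(66) = 79.490
T̂_Dmitri = 0.71(71) + 0.29(82) = 74.190
Difference = 79.490 − 74.190 = 5.300

5.3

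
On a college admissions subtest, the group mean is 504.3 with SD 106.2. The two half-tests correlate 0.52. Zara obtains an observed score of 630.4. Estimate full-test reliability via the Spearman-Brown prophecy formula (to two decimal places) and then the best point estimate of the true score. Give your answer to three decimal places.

Spearman-Brown: ρ = 2r/(1 + r) = 2(0.52)/(1 + 0.52) = 1.040/1.52 = 0.6842 → 0.68
Weight the observed score by reliability and the mean by (1 − reliability): T̂ = 0.68·630.4 + 0.32·504.3 = 428.672 + 161.376 = 590.0480.

590.048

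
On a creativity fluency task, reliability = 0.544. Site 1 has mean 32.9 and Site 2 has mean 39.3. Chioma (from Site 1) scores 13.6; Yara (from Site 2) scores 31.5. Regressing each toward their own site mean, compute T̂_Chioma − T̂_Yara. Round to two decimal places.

-12.66

T̂_Chioma = 0.544(13.6) + 0.456(32.9) = 22.4008
T̂_Yara = 0.544(31.5) + 0.456(39.3) = 35.0568
Difference = 22.4008 − 35.0568 = -12.6560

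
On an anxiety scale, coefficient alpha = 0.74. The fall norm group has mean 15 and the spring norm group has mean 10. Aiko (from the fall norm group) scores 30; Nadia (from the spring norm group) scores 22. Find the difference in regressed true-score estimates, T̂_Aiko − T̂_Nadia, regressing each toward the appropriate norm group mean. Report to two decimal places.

7.22

T̂_Aiko = 0.74(30) + 0.26(15) = 26.1000
T̂_Nadia = 0.74(22) + 0.26(10) = 18.8800
Difference = 26.1000 − 18.8800 = 7.2200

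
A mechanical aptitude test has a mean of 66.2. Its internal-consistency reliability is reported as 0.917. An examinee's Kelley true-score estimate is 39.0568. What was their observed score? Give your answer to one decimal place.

36.6

T̂ = ρX + (1 − ρ)μ  ⇒  X = (T̂ − (1 − ρ)μ) / ρ
X = (39.0568 − 0.083 × 66.2) / 0.917 = (39.0568 − 5.4946) / 0.917 = 33.5622 / 0.917 = 36.600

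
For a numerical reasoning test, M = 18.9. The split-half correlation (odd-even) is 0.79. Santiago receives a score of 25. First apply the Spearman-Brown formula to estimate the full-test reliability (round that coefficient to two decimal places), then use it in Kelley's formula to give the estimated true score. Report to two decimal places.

24.27

Spearman-Brown: ρ = 2r/(1 + r) = 2(0.79)/(1 + 0.79) = 1.580/1.79 = 0.8827 → 0.88
T̂ = 0.88(25) + 0.12(18.9) = 22.00 + 2.268 = 24.268 → 24.27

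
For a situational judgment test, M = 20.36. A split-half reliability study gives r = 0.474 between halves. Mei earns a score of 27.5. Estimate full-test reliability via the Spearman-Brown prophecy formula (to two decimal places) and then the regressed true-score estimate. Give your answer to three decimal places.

24.930

Spearman-Brown: ρ = 2r/(1 + r) = 2(0.474)/(1 + 0.474) = 0.9480/1.474 = 0.6431 → 0.64
T̂ = 0.64(27.5) + 0.36(20.36) = 17.600 + 7.3296 = 24.9296 → 24.930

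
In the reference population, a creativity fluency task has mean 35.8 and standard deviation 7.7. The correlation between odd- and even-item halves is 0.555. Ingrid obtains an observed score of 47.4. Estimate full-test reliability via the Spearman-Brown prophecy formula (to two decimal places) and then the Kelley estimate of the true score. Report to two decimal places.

Spearman-Brown: ρ = 2r/(1 + r) = 2(0.555)/(1 + 0.555) = 1.1100/1.555 = 0.7138 → 0.71
T̂ = 0.71(47.4) + 0.29(35.8) = 33.654 + 10.382 = 44.036 → 44.04

44.04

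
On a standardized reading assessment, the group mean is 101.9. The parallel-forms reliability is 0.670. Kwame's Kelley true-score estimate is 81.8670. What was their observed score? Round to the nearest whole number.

T̂ = ρX + (1 − ρ)μ  ⇒  X = (T̂ − (1 − ρ)μ) / ρ
X = (81.8670 − 0.330 × 101.9) / 0.670 = (81.8670 − 33.6270) / 0.670 = 48.2400 / 0.670 = 72.00

72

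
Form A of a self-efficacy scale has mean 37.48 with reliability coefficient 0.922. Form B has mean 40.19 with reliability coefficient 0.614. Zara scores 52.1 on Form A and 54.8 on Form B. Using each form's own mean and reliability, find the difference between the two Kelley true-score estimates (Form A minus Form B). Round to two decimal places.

T̂_A = 0.922(52.1) + 0.078(37.48) = 50.9596
T̂_B = 0.614(54.8) + 0.386(40.19) = 49.1605
T̂_A − T̂_B = 1.7991

1.80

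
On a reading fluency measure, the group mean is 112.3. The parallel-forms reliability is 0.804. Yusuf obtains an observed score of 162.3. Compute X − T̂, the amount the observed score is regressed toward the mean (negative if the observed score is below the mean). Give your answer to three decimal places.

Weight the observed score by reliability and the mean by (1 − reliability): T̂ = 0.804·162.3 + 0.196·112.3 = 130.4892 + 22.0108 = 152.50000.
X − T̂ = 162.3 − 152.5000 = 9.8000 → 9.800

9.800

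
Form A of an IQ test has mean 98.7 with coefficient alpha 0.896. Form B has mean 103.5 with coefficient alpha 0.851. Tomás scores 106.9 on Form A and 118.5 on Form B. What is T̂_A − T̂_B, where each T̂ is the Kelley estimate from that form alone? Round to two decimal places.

-10.22

T̂_A = 0.896(106.9) + 0.104(98.7) = 106.0472
T̂_B = 0.851(118.5) + 0.149(103.5) = 116.2650
T̂_A − T̂_B = -10.2178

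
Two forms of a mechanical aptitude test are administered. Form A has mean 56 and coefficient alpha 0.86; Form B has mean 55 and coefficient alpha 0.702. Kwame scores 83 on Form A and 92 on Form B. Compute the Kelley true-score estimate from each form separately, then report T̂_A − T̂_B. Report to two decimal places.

-1.75

T̂_A = 0.86(83) + 0.14(56) = 79.2200
T̂_B = 0.702(92) + 0.298(55) = 80.9740
T̂_A − T̂_B = -1.7540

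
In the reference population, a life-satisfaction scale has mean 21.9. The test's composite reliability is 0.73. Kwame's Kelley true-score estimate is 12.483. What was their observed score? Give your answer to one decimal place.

9.0

T̂ = ρX + (1 − ρ)μ  ⇒  X = (T̂ − (1 − ρ)μ) / ρ
X = (12.483 − 0.27 × 21.9) / 0.73 = (12.483 − 5.913) / 0.73 = 6.570 / 0.73 = 9.000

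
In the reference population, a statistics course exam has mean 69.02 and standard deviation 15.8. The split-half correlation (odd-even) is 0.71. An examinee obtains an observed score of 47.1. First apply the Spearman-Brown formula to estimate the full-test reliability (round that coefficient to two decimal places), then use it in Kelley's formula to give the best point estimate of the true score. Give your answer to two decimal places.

Spearman-Brown: ρ = 2r/(1 + r) = 2(0.71)/(1 + 0.71) = 1.420/1.71 = 0.8304 → 0.83
T̂ = ρX + (1 − ρ)μ
  = 0.83 × 47.1 + 0.17 × 69.02
  = 39.093 + 11.7334
  = 50.826
  ≈ 50.83

50.83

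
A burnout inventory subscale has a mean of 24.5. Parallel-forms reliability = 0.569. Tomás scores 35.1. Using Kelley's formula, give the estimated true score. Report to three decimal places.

Weight the observed score by reliability and the mean by (1 − reliability): T̂ = 0.569·35.1 + 0.431·24.5 = 19.9719 + 10.5595 = 30.5314.

30.531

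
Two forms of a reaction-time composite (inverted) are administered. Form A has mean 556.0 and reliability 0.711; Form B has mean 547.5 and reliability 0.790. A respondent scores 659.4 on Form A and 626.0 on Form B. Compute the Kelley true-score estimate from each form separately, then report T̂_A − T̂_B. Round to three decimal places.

T̂_A = 0.711(659.4) + 0.289(556.0) = 629.51740
T̂_B = 0.790(626.0) + 0.210(547.5) = 609.51500
T̂_A − T̂_B = 20.00240

20.002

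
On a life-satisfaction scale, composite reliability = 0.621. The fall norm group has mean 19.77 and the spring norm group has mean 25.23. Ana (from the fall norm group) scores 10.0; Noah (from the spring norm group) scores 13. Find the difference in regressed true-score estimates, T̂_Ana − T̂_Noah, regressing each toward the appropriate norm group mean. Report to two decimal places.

-3.93

T̂_Ana = 0.621(10.0) + 0.379(19.77) = 13.7028
T̂_Noah = 0.621(13) + 0.379(25.23) = 17.6352
Difference = 13.7028 − 17.6352 = -3.9323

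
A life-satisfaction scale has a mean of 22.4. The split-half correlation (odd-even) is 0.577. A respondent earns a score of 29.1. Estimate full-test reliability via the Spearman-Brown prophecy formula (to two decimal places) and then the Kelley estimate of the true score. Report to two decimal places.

27.29

Spearman-Brown: ρ = 2r/(1 + r) = 2(0.577)/(1 + 0.577) = 1.1540/1.577 = 0.7318 → 0.73
Kelley's formula gives T̂ = 0.73·29.1 + 0.27·22.4 = 21.243 + 6.048 = 27.291.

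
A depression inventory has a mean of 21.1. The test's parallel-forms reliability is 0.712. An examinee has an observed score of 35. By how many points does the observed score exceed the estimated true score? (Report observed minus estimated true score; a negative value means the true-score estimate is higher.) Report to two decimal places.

T̂ = ρX + (1 − ρ)μ
  = 0.712 × 35 + 0.288 × 21.1
  = 24.920 + 6.0768
  = 30.9968
  ≈ 30.997
X − T̂ = 35 − 30.997 = 4.003 → 4.00

4.00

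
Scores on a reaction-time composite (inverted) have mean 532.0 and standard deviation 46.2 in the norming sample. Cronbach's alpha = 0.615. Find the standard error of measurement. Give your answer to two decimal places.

28.67

SEM = SD · √(1 − ρ) = 46.2 × √0.385 = 46.2 × 0.6205 = 28.666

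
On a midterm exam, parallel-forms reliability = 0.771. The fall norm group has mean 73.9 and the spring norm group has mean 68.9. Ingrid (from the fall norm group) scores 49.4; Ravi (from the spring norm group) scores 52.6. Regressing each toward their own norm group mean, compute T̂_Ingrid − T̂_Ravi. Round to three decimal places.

T̂_Ingrid = 0.771(49.4) + 0.229(73.9) = 55.01050
T̂_Ravi = 0.771(52.6) + 0.229(68.9) = 56.33270
Difference = 55.01050 − 56.33270 = -1.32220

-1.322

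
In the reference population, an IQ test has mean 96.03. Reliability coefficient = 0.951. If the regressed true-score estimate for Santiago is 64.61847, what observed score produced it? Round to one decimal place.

63.0

T̂ = ρX + (1 − ρ)μ  ⇒  X = (T̂ − (1 − ρ)μ) / ρ
X = (64.61847 − 0.049 × 96.03) / 0.951 = (64.61847 − 4.70547) / 0.951 = 59.91300 / 0.951 = 63.000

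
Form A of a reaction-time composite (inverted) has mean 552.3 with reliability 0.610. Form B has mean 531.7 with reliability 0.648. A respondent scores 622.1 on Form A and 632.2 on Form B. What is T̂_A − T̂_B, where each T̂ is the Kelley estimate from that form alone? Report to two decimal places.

-1.95

T̂_A = 0.610(622.1) + 0.390(552.3) = 594.8780
T̂_B = 0.648(632.2) + 0.352(531.7) = 596.8240
T̂_A − T̂_B = -1.9460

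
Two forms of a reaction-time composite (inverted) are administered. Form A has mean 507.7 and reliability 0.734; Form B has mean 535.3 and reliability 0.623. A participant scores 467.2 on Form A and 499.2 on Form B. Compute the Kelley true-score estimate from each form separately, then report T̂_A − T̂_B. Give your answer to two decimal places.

-34.84

T̂_A = 0.734(467.2) + 0.266(507.7) = 477.9730
T̂_B = 0.623(499.2) + 0.377(535.3) = 512.8097
T̂_A − T̂_B = -34.8367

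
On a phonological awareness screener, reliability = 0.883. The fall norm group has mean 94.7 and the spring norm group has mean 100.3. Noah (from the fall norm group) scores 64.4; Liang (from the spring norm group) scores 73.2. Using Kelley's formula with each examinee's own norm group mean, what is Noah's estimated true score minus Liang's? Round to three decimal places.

-8.426

T̂_Noah = 0.883(64.4) + 0.117(94.7) = 67.94510
T̂_Liang = 0.883(73.2) + 0.117(100.3) = 76.37070
Difference = 67.94510 − 76.37070 = -8.42560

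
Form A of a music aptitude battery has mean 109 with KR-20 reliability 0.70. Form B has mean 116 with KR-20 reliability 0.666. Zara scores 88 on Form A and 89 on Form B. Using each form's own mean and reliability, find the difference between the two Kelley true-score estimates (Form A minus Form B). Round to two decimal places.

T̂_A = 0.70(88) + 0.30(109) = 94.3000
T̂_B = 0.666(89) + 0.334(116) = 98.0180
T̂_A − T̂_B = -3.7180

-3.72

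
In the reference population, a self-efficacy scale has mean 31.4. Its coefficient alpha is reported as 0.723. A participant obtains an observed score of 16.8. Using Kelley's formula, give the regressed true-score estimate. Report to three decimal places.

T̂ = 0.723(16.8) + 0.277(31.4) = 12.1464 + 8.6978 = 20.8442 → 20.844

20.844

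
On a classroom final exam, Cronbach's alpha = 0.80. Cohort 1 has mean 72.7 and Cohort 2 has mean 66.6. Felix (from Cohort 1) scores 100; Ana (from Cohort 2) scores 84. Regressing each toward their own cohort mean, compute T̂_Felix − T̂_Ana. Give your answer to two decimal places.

T̂_Felix = 0.80(100) + 0.20(72.7) = 94.5400
T̂_Ana = 0.80(84) + 0.20(66.6) = 80.5200
Difference = 94.5400 − 80.5200 = 14.0200

14.02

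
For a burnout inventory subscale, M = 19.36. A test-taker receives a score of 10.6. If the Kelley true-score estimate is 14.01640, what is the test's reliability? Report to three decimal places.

0.610

T̂ = ρX + (1 − ρ)μ  ⇒  T̂ − μ = ρ(X − μ)
ρ = (T̂ − μ)/(X − μ) = (14.01640 − 19.36) / (10.6 − 19.36) = -5.34360 / -8.76 = 0.61000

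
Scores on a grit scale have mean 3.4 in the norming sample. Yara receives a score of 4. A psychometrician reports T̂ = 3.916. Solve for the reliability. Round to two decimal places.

T̂ = ρX + (1 − ρ)μ  ⇒  T̂ − μ = ρ(X − μ)
ρ = (T̂ − μ)/(X − μ) = (3.916 − 3.4) / (4 − 3.4) = 0.516 / 0.6 = 0.8600

0.86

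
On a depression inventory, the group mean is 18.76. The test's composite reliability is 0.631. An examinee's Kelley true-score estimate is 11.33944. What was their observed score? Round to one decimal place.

T̂ = ρX + (1 − ρ)μ  ⇒  X = (T̂ − (1 − ρ)μ) / ρ
X = (11.33944 − 0.369 × 18.76) / 0.631 = (11.33944 − 6.92244) / 0.631 = 4.41700 / 0.631 = 7.000

7.0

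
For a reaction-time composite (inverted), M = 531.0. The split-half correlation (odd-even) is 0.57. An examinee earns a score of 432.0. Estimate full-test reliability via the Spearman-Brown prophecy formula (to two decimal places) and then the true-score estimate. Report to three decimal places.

458.730

Spearman-Brown: ρ = 2r/(1 + r) = 2(0.57)/(1 + 0.57) = 1.140/1.57 = 0.7261 → 0.73
Weight the observed score by reliability and the mean by (1 − reliability): T̂ = 0.73·432.0 + 0.27·531.0 = 315.360 + 143.370 = 458.7300.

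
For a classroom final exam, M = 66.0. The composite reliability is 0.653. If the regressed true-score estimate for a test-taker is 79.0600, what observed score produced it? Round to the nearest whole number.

T̂ = ρX + (1 − ρ)μ  ⇒  X = (T̂ − (1 − ρ)μ) / ρ
X = (79.0600 − 0.347 × 66.0) / 0.653 = (79.0600 − 22.9020) / 0.653 = 56.1580 / 0.653 = 86.00

86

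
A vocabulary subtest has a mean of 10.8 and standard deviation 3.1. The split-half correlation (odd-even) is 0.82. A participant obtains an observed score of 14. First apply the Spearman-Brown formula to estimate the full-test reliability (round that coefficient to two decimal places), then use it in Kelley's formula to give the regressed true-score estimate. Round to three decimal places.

13.680

Spearman-Brown: ρ = 2r/(1 + r) = 2(0.82)/(1 + 0.82) = 1.640/1.82 = 0.9011 → 0.90
T̂ = 0.90(14) + 0.10(10.8) = 12.60 + 1.080 = 13.6800 → 13.680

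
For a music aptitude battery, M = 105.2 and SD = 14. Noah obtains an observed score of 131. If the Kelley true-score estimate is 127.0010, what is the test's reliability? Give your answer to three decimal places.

T̂ = ρX + (1 − ρ)μ  ⇒  T̂ − μ = ρ(X − μ)
ρ = (T̂ − μ)/(X − μ) = (127.0010 − 105.2) / (131 − 105.2) = 21.8010 / 25.8 = 0.84500

0.845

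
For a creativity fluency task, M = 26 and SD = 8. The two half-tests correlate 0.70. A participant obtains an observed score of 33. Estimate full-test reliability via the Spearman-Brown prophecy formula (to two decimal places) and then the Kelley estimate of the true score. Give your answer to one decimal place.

31.7

Spearman-Brown: ρ = 2r/(1 + r) = 2(0.70)/(1 + 0.70) = 1.400/1.70 = 0.8235 → 0.82
T̂ = 0.82(33) + 0.18(26) = 27.06 + 4.68 = 31.74 → 31.7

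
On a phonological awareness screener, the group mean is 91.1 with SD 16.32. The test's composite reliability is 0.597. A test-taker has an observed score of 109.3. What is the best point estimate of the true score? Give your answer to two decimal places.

101.97

T̂ = 0.597(109.3) + 0.403(91.1) = 65.2521 + 36.7133 = 101.965 → 101.97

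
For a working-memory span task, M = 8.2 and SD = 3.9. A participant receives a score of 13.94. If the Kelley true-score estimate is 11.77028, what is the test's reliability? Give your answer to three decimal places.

0.622

T̂ = ρX + (1 − ρ)μ  ⇒  T̂ − μ = ρ(X − μ)
ρ = (T̂ − μ)/(X − μ) = (11.77028 − 8.2) / (13.94 − 8.2) = 3.57028 / 5.74 = 0.62200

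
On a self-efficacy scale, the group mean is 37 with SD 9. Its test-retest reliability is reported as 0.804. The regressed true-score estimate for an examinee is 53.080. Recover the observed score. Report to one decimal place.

T̂ = ρX + (1 − ρ)μ  ⇒  X = (T̂ − (1 − ρ)μ) / ρ
X = (53.080 − 0.196 × 37) / 0.804 = (53.080 − 7.252) / 0.804 = 45.828 / 0.804 = 57.000

57.0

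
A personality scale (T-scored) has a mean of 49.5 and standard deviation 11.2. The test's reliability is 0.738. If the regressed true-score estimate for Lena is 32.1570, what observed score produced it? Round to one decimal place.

26.0

T̂ = ρX + (1 − ρ)μ  ⇒  X = (T̂ − (1 − ρ)μ) / ρ
X = (32.1570 − 0.262 × 49.5) / 0.738 = (32.1570 − 12.9690) / 0.738 = 19.1880 / 0.738 = 26.000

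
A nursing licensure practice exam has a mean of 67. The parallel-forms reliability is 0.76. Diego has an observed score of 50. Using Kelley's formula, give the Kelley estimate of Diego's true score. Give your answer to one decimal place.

54.1

T̂ = ρX + (1 − ρ)μ
  = 0.76 × 50 + 0.24 × 67
  = 38.00 + 16.08
  = 54.08
  ≈ 54.1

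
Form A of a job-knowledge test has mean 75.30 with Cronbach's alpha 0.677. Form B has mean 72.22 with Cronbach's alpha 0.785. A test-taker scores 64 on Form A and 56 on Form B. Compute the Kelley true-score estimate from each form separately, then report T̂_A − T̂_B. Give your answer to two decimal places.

T̂_A = 0.677(64) + 0.323(75.30) = 67.6499
T̂_B = 0.785(56) + 0.215(72.22) = 59.4873
T̂_A − T̂_B = 8.1626

8.16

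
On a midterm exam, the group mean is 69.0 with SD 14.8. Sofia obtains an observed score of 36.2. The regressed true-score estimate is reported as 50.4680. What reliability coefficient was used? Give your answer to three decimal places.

T̂ = ρX + (1 − ρ)μ  ⇒  T̂ − μ = ρ(X − μ)
ρ = (T̂ − μ)/(X − μ) = (50.4680 − 69.0) / (36.2 − 69.0) = -18.5320 / -32.8 = 0.56500

0.565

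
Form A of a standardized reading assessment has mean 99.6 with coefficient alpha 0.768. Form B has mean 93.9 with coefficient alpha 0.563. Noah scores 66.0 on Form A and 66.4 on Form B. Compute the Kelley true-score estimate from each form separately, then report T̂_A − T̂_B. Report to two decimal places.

-4.62

T̂_A = 0.768(66.0) + 0.232(99.6) = 73.7952
T̂_B = 0.563(66.4) + 0.437(93.9) = 78.4175
T̂_A − T̂_B = -4.6223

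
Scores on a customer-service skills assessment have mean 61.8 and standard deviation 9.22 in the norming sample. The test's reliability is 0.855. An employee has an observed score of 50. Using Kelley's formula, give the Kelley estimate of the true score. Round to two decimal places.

Regress the observed score toward the mean by the unreliability: T̂ = 0.855·50 + 0.145·61.8 = 42.750 + 8.9610 = 51.711.

51.71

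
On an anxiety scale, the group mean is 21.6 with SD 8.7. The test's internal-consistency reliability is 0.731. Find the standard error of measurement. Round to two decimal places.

SEM = SD · √(1 − ρ) = 8.7 × √0.269 = 8.7 × 0.5187 = 4.512

4.51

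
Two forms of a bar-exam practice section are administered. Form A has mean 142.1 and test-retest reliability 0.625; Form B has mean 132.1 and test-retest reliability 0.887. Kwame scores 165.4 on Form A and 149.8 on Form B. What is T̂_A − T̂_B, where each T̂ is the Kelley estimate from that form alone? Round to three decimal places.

8.863

T̂_A = 0.625(165.4) + 0.375(142.1) = 156.66250
T̂_B = 0.887(149.8) + 0.113(132.1) = 147.79990
T̂_A − T̂_B = 8.86260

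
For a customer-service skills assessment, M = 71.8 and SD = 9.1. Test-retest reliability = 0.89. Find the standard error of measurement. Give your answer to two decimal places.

3.02

SEM = SD · √(1 − ρ) = 9.1 × √0.11 = 9.1 × 0.3317 = 3.018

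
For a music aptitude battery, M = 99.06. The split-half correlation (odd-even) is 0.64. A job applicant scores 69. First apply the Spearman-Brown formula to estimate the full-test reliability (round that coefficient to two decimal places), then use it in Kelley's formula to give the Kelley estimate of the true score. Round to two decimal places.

Spearman-Brown: ρ = 2r/(1 + r) = 2(0.64)/(1 + 0.64) = 1.280/1.64 = 0.7805 → 0.78
Kelley's formula gives T̂ = 0.78·69 + 0.22·99.06 = 53.82 + 21.7932 = 75.613.

75.61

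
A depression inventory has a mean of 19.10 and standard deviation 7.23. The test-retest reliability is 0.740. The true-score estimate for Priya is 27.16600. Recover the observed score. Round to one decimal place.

T̂ = ρX + (1 − ρ)μ  ⇒  X = (T̂ − (1 − ρ)μ) / ρ
X = (27.16600 − 0.260 × 19.10) / 0.740 = (27.16600 − 4.96600) / 0.740 = 22.20000 / 0.740 = 30.000

30.0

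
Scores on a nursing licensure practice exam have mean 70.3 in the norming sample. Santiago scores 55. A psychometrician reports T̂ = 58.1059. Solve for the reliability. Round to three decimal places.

T̂ = ρX + (1 − ρ)μ  ⇒  T̂ − μ = ρ(X − μ)
ρ = (T̂ − μ)/(X − μ) = (58.1059 − 70.3) / (55 − 70.3) = -12.1941 / -15.3 = 0.79700

0.797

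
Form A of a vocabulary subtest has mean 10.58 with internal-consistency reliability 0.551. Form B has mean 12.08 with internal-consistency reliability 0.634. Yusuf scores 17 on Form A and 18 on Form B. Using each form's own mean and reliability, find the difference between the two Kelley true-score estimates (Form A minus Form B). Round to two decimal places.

-1.72

T̂_A = 0.551(17) + 0.449(10.58) = 14.1174
T̂_B = 0.634(18) + 0.366(12.08) = 15.8333
T̂_A − T̂_B = -1.7159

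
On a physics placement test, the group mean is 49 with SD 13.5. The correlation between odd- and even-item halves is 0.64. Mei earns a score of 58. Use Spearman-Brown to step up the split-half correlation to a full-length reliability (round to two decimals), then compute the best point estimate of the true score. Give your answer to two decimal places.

56.02

Spearman-Brown: ρ = 2r/(1 + r) = 2(0.64)/(1 + 0.64) = 1.280/1.64 = 0.7805 → 0.78
T̂ = ρX + (1 − ρ)μ
  = 0.78 × 58 + 0.22 × 49
  = 45.24 + 10.78
  = 56.020
  ≈ 56.02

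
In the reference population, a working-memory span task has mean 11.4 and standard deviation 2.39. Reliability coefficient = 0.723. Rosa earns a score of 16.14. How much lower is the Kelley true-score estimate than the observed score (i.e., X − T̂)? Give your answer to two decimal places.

1.31

Regress the observed score toward the mean by the unreliability: T̂ = 0.723·16.14 + 0.277·11.4 = 11.66922 + 3.1578 = 14.8270.
X − T̂ = 16.14 − 14.827 = 1.313 → 1.31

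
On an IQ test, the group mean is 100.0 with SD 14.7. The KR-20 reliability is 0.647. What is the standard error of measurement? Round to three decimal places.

8.734

SEM = SD · √(1 − ρ) = 14.7 × √0.353 = 14.7 × 0.5941 = 8.7338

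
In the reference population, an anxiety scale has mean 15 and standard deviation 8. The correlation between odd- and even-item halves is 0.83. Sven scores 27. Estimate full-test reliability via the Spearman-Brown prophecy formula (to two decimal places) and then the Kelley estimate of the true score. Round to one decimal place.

Spearman-Brown: ρ = 2r/(1 + r) = 2(0.83)/(1 + 0.83) = 1.660/1.83 = 0.9071 → 0.91
Weight the observed score by reliability and the mean by (1 − reliability): T̂ = 0.91·27 + 0.09·15 = 24.57 + 1.35 = 25.92.

25.9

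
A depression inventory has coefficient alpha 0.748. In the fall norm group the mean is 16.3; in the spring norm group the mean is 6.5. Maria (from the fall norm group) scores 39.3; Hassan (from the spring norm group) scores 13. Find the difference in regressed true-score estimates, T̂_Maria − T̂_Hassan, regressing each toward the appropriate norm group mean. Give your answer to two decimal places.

22.14

T̂_Maria = 0.748(39.3) + 0.252(16.3) = 33.5040
T̂_Hassan = 0.748(13) + 0.252(6.5) = 11.3620
Difference = 33.5040 − 11.3620 = 22.1420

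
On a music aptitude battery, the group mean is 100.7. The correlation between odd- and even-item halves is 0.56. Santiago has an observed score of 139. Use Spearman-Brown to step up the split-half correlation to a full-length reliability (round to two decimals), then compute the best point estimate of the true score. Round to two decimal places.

Spearman-Brown: ρ = 2r/(1 + r) = 2(0.56)/(1 + 0.56) = 1.120/1.56 = 0.7179 → 0.72
Weight the observed score by reliability and the mean by (1 − reliability): T̂ = 0.72·139 + 0.28·100.7 = 100.08 + 28.196 = 128.276.

128.28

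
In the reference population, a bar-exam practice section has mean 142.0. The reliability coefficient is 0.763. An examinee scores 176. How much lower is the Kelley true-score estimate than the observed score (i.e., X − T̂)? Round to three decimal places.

T̂ = ρX + (1 − ρ)μ
  = 0.763 × 176 + 0.237 × 142.0
  = 134.288 + 33.6540
  = 167.94200
  ≈ 167.9420
X − T̂ = 176 − 167.9420 = 8.0580 → 8.058

8.058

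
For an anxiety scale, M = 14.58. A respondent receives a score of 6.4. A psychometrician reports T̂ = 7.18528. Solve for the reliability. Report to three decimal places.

T̂ = ρX + (1 − ρ)μ  ⇒  T̂ − μ = ρ(X − μ)
ρ = (T̂ − μ)/(X − μ) = (7.18528 − 14.58) / (6.4 − 14.58) = -7.39472 / -8.18 = 0.90400

0.904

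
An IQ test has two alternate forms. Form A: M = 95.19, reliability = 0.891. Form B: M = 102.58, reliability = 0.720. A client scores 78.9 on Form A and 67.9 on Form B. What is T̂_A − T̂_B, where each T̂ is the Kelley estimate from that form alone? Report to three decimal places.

T̂_A = 0.891(78.9) + 0.109(95.19) = 80.67561
T̂_B = 0.720(67.9) + 0.280(102.58) = 77.61040
T̂_A − T̂_B = 3.06521

3.065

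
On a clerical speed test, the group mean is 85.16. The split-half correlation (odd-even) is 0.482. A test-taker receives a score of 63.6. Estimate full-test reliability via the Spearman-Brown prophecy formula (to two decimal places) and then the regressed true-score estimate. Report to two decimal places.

71.15

Spearman-Brown: ρ = 2r/(1 + r) = 2(0.482)/(1 + 0.482) = 0.9640/1.482 = 0.6505 → 0.65
Regress the observed score toward the mean by the unreliability: T̂ = 0.65·63.6 + 0.35·85.16 = 41.340 + 29.8060 = 71.146.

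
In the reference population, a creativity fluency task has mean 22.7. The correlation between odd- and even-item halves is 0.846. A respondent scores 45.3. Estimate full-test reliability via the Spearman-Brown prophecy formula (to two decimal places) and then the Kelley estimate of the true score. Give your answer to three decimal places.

Spearman-Brown: ρ = 2r/(1 + r) = 2(0.846)/(1 + 0.846) = 1.6920/1.846 = 0.9166 → 0.92
T̂ = 0.92(45.3) + 0.08(22.7) = 41.676 + 1.816 = 43.4920 → 43.492

43.492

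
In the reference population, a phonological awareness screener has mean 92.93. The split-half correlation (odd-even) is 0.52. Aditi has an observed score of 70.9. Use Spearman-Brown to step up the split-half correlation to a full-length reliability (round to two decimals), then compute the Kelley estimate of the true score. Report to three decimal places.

77.950

Spearman-Brown: ρ = 2r/(1 + r) = 2(0.52)/(1 + 0.52) = 1.040/1.52 = 0.6842 → 0.68
T̂ = 0.68(70.9) + 0.32(92.93) = 48.212 + 29.7376 = 77.9496 → 77.950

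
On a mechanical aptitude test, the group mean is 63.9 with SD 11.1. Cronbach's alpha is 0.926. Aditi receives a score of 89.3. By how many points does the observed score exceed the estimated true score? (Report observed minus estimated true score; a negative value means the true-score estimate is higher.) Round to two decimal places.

T̂ = 0.926(89.3) + 0.074(63.9) = 82.6918 + 4.7286 = 87.4204 → 87.420
X − T̂ = 89.3 − 87.420 = 1.880 → 1.88

1.88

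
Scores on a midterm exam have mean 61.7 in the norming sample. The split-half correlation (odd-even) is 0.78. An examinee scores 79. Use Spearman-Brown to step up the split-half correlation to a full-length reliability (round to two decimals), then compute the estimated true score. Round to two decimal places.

Spearman-Brown: ρ = 2r/(1 + r) = 2(0.78)/(1 + 0.78) = 1.560/1.78 = 0.8764 → 0.88
T̂ = 0.88(79) + 0.12(61.7) = 69.52 + 7.404 = 76.924 → 76.92

76.92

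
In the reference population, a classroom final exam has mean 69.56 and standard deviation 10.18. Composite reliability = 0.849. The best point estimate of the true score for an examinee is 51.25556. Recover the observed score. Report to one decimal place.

48.0

T̂ = ρX + (1 − ρ)μ  ⇒  X = (T̂ − (1 − ρ)μ) / ρ
X = (51.25556 − 0.151 × 69.56) / 0.849 = (51.25556 − 10.50356) / 0.849 = 40.75200 / 0.849 = 48.000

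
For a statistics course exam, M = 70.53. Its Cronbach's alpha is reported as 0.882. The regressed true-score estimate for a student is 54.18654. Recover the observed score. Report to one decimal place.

T̂ = ρX + (1 − ρ)μ  ⇒  X = (T̂ − (1 − ρ)μ) / ρ
X = (54.18654 − 0.118 × 70.53) / 0.882 = (54.18654 − 8.32254) / 0.882 = 45.86400 / 0.882 = 52.000

52.0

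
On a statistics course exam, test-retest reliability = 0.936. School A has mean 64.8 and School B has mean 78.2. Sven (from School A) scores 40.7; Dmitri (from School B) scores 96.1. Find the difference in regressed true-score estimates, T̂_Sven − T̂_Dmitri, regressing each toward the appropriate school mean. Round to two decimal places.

-52.71

T̂_Sven = 0.936(40.7) + 0.064(64.8) = 42.2424
T̂_Dmitri = 0.936(96.1) + 0.064(78.2) = 94.9544
Difference = 42.2424 − 94.9544 = -52.7120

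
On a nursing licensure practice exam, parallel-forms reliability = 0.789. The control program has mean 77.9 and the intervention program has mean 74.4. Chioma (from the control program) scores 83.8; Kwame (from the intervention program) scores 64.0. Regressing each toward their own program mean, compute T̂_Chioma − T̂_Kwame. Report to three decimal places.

16.361

T̂_Chioma = 0.789(83.8) + 0.211(77.9) = 82.55510
T̂_Kwame = 0.789(64.0) + 0.211(74.4) = 66.19440
Difference = 82.55510 − 66.19440 = 16.36070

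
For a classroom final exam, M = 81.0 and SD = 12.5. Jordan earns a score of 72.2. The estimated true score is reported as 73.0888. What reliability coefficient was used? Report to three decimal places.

0.899

T̂ = ρX + (1 − ρ)μ  ⇒  T̂ − μ = ρ(X − μ)
ρ = (T̂ − μ)/(X − μ) = (73.0888 − 81.0) / (72.2 − 81.0) = -7.9112 / -8.8 = 0.89900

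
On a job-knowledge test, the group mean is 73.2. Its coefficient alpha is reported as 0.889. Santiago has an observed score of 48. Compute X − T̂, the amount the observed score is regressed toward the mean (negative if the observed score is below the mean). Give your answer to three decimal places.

T̂ = 0.889(48) + 0.111(73.2) = 42.672 + 8.1252 = 50.79720 → 50.7972
X − T̂ = 48 − 50.7972 = -2.7972 → -2.797

-2.797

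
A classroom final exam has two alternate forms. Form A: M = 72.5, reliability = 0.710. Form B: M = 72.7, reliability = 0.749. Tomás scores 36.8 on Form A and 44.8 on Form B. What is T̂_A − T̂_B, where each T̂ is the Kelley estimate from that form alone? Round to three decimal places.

T̂_A = 0.710(36.8) + 0.290(72.5) = 47.15300
T̂_B = 0.749(44.8) + 0.251(72.7) = 51.80290
T̂_A − T̂_B = -4.64990

-4.650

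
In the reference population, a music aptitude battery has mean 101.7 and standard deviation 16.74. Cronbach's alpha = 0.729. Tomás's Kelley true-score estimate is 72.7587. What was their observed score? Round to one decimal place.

T̂ = ρX + (1 − ρ)μ  ⇒  X = (T̂ − (1 − ρ)μ) / ρ
X = (72.7587 − 0.271 × 101.7) / 0.729 = (72.7587 − 27.5607) / 0.729 = 45.1980 / 0.729 = 62.000

62.0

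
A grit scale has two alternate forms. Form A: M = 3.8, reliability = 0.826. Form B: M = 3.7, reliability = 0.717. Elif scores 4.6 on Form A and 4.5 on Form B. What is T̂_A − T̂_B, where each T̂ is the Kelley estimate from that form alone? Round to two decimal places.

T̂_A = 0.826(4.6) + 0.174(3.8) = 4.4608
T̂_B = 0.717(4.5) + 0.283(3.7) = 4.2736
T̂_A − T̂_B = 0.1872

0.19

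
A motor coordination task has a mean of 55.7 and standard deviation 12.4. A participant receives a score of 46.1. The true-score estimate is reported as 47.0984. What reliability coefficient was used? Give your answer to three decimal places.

T̂ = ρX + (1 − ρ)μ  ⇒  T̂ − μ = ρ(X − μ)
ρ = (T̂ − μ)/(X − μ) = (47.0984 − 55.7) / (46.1 − 55.7) = -8.6016 / -9.6 = 0.89600

0.896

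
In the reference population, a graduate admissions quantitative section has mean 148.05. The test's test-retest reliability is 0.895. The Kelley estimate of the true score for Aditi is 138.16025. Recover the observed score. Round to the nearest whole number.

137

T̂ = ρX + (1 − ρ)μ  ⇒  X = (T̂ − (1 − ρ)μ) / ρ
X = (138.16025 − 0.105 × 148.05) / 0.895 = (138.16025 − 15.54525) / 0.895 = 122.61500 / 0.895 = 137.00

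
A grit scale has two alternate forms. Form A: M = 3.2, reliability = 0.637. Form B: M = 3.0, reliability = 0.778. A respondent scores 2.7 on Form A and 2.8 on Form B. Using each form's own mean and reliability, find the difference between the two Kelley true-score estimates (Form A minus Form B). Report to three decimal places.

0.037

T̂_A = 0.637(2.7) + 0.363(3.2) = 2.88150
T̂_B = 0.778(2.8) + 0.222(3.0) = 2.84440
T̂_A − T̂_B = 0.03710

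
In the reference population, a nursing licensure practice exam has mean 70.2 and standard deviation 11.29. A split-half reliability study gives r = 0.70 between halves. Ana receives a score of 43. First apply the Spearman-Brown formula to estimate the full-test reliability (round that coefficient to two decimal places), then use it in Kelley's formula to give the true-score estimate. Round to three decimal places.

47.896

Spearman-Brown: ρ = 2r/(1 + r) = 2(0.70)/(1 + 0.70) = 1.400/1.70 = 0.8235 → 0.82
Kelley's formula gives T̂ = 0.82·43 + 0.18·70.2 = 35.26 + 12.636 = 47.8960.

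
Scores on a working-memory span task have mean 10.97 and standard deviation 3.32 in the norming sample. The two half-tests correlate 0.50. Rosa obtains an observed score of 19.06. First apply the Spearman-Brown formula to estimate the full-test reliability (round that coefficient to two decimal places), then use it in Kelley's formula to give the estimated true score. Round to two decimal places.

Spearman-Brown: ρ = 2r/(1 + r) = 2(0.50)/(1 + 0.50) = 1.000/1.50 = 0.6667 → 0.67
Regress the observed score toward the mean by the unreliability: T̂ = 0.67·19.06 + 0.33·10.97 = 12.7702 + 3.6201 = 16.390.

16.39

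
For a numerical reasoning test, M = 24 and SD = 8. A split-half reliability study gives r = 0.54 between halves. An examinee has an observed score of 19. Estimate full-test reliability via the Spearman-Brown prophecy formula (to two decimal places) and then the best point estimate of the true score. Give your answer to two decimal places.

20.50

Spearman-Brown: ρ = 2r/(1 + r) = 2(0.54)/(1 + 0.54) = 1.080/1.54 = 0.7013 → 0.70
T̂ = 0.70(19) + 0.30(24) = 13.30 + 7.20 = 20.500 → 20.50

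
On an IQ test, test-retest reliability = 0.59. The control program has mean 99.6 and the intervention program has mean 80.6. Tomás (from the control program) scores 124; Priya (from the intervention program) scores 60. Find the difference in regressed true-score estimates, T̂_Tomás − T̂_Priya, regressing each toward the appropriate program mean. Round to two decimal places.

45.55

T̂_Tomás = 0.59(124) + 0.41(99.6) = 113.9960
T̂_Priya = 0.59(60) + 0.41(80.6) = 68.4460
Difference = 113.9960 − 68.4460 = 45.5500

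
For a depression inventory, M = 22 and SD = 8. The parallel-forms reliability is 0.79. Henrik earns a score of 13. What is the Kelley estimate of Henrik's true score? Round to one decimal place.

14.9

Kelley's formula gives T̂ = 0.79·13 + 0.21·22 = 10.27 + 4.62 = 14.89.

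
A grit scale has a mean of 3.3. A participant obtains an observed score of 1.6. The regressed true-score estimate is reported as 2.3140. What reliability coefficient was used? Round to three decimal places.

T̂ = ρX + (1 − ρ)μ  ⇒  T̂ − μ = ρ(X − μ)
ρ = (T̂ − μ)/(X − μ) = (2.3140 − 3.3) / (1.6 − 3.3) = -0.9860 / -1.7 = 0.58000

0.580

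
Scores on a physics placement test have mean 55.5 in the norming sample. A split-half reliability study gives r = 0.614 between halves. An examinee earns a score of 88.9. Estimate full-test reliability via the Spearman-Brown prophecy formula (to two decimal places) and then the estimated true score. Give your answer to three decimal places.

Spearman-Brown: ρ = 2r/(1 + r) = 2(0.614)/(1 + 0.614) = 1.2280/1.614 = 0.7608 → 0.76
T̂ = 0.76(88.9) + 0.24(55.5) = 67.564 + 13.320 = 80.8840 → 80.884

80.884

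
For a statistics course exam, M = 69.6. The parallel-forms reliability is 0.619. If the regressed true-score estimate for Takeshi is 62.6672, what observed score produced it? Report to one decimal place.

T̂ = ρX + (1 − ρ)μ  ⇒  X = (T̂ − (1 − ρ)μ) / ρ
X = (62.6672 − 0.381 × 69.6) / 0.619 = (62.6672 − 26.5176) / 0.619 = 36.1496 / 0.619 = 58.400

58.4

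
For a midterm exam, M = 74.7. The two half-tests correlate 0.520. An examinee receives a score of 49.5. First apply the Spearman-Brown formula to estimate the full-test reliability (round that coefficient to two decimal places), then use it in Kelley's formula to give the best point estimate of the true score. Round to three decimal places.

Spearman-Brown: ρ = 2r/(1 + r) = 2(0.520)/(1 + 0.520) = 1.0400/1.520 = 0.6842 → 0.68
Regress the observed score toward the mean by the unreliability: T̂ = 0.68·49.5 + 0.32·74.7 = 33.660 + 23.904 = 57.5640.

57.564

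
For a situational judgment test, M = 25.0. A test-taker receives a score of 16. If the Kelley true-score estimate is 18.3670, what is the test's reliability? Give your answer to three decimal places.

T̂ = ρX + (1 − ρ)μ  ⇒  T̂ − μ = ρ(X − μ)
ρ = (T̂ − μ)/(X − μ) = (18.3670 − 25.0) / (16 − 25.0) = -6.6330 / -9.0 = 0.73700

0.737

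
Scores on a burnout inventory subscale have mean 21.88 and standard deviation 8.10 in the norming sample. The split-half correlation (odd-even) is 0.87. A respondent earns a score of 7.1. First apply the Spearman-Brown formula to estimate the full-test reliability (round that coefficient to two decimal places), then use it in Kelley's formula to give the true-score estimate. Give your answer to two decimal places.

Spearman-Brown: ρ = 2r/(1 + r) = 2(0.87)/(1 + 0.87) = 1.740/1.87 = 0.9305 → 0.93
T̂ = ρX + (1 − ρ)μ
  = 0.93 × 7.1 + 0.07 × 21.88
  = 6.603 + 1.5316
  = 8.135
  ≈ 8.13

8.13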